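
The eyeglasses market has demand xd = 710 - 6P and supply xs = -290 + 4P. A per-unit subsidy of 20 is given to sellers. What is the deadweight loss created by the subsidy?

Deadweight loss = 480

Pre-subsidy: 710 - 6P = -290 + 4P gives P* = 100, x* = 110.
With the subsidy, sellers receive Ps = Pb + 20 for each unit, where Pb is the price buyers pay.
Supply in terms of Pb becomes xs = -290 + 4(Pb + 20) = -210 + 4Pb. Setting this equal to demand: 710 - 6Pb = -210 + 4Pb, so Pb = 92.
Sellers receive Ps = 92 + 20 = 112; x' = 710 − 6·92 = 158.
The subsidy expands output by 158 − 110 = 48 past the efficient level; on those units the gap between marginal cost and willingness to pay runs from 0 up to 20.
DWL = ½ × 20 × 48 = 480.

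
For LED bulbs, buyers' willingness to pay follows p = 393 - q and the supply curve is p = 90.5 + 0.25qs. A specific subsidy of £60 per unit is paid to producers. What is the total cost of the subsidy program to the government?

Government cost = £17400

Pre-subsidy: 393 - q = 90.5 + 0.25q gives q* = 242 and p* = 151.
With the subsidy, sellers receive ps = pb + 60 for each unit, where pb is the price buyers pay.
On the curves, pb = 393 - q and ps = 90.5 + 0.25q; the wedge ps − pb = 60 gives 90.5 + 0.25q − (393 - q) = 60, so q' = 290.
Then pb = 393 − 1·290 = 103 and ps = 90.5 + 0.25·290 = 163.
Government outlay = subsidy × quantity = 60 × 290 = 17400.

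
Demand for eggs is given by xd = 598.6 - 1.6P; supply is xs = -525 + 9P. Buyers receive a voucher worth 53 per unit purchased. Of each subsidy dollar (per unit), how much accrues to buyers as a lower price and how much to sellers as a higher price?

Buyers gain 45 per unit; sellers gain 8 per unit

Pre-subsidy: 598.6 - 1.6P = -525 + 9P gives P* = 106, x* = 429.
With the rebate, buyers effectively pay Pb = Ps − 53, where Ps is the price sellers receive.
Demand in terms of Ps becomes xd = 598.6 − 1.6(Ps − 53) = 683.4 - 1.6Ps. Setting this equal to supply: 683.4 - 1.6Ps = -525 + 9Ps, so Ps = 114.
Buyers pay Pb = 114 − 53 = 61; x' = -525 + 9·114 = 501.
Buyers' price falls by P* − Pb = 106 − 61 = 45; sellers' price rises by Ps − P* = 114 − 106 = 8.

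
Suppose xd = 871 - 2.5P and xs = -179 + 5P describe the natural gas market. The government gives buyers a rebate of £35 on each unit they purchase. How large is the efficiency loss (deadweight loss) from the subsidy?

Pre-subsidy: 871 - 2.5P = -179 + 5P gives P* = 140, x* = 521.
With the rebate, buyers effectively pay Pb = Ps − 35, where Ps is the price sellers receive.
Demand in terms of Ps becomes xd = 871 − 2.5(Ps − 35) = 958.5 - 2.5Ps. Setting this equal to supply: 958.5 - 2.5Ps = -179 + 5Ps, so Ps = 455/3.
Buyers pay Pb = 455/3 − 35 = 350/3; x' = -179 + 5·(455/3) = 1738/3.
The subsidy expands output by 1738/3 − 521 = 175/3 past the efficient level; on those units the gap between marginal cost and willingness to pay runs from 0 up to 35.
DWL = ½ × 35 × 175/3 = 6125/6.

Deadweight loss = 6125/6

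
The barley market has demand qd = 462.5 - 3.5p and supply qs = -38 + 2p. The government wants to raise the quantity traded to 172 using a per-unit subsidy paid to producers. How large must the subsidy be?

At q = 172, invert demand for the buyer price: pb = (462.5 − 172)/3.5 = 83; invert supply for the seller price: ps = (172 − (-38))/2 = 105.
The subsidy must fill the gap: s = ps − pb = 105 − 83 = 22.

Required subsidy s = 22 per unit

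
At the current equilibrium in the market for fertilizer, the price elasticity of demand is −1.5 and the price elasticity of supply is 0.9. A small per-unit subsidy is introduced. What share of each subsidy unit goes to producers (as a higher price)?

Producer share = 0.625

For a small subsidy around the equilibrium, the benefit split depends on the relative slopes, which at a point are proportional to the elasticities.
Buyer share = εs/(εs + |εd|) = 0.9/(0.9 + 1.5) = 0.375; seller share = |εd|/(εs + |εd|) = 0.625.
So producers capture 0.625 of the subsidy.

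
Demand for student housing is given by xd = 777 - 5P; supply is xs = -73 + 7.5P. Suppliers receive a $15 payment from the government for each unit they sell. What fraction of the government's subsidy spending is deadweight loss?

DWL / government spending = 45/964

Pre-subsidy: 777 - 5P = -73 + 7.5P gives P* = 68, x* = 437.
With the subsidy, sellers receive Ps = Pb + 15 for each unit, where Pb is the price buyers pay.
Supply in terms of Pb becomes xs = -73 + 7.5(Pb + 15) = 39.5 + 7.5Pb. Setting this equal to demand: 777 - 5Pb = 39.5 + 7.5Pb, so Pb = 59.
Sellers receive Ps = 59 + 15 = 74; x' = 777 − 5·59 = 482.
ΔCS = ½(437 + 482)(68 − 59) = 4135.5; ΔPS = ½(437 + 482)(74 − 68) = 2757.
Government spending = 15 × 482 = 7230.
DWL = ½ × 15 × (482 − 437) = 337.5; fraction = 337.5 / 7230 = 45/964.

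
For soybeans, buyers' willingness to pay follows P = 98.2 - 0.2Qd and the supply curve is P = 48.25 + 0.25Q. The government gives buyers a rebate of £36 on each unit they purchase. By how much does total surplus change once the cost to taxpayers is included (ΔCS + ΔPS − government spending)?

Net change in total surplus = -£1440

Pre-subsidy: 98.2 - 0.2Q = 48.25 + 0.25Q gives Q* = 111 and P* = 76.
With the rebate, buyers effectively pay Pb = Ps − 36, where Ps is the price sellers receive.
On the curves, Pb = 98.2 - 0.2Q and Ps = 48.25 + 0.25Q; the wedge Ps − Pb = 36 gives 48.25 + 0.25Q − (98.2 - 0.2Q) = 36, so Q' = 191.
Then Pb = 98.2 − 0.2·191 = 60 and Ps = 48.25 + 0.25·191 = 96.
ΔCS = ½(111 + 191)(76 − 60) = 2416; ΔPS = ½(111 + 191)(96 − 76) = 3020.
Government spending = 36 × 191 = 6876.
Net change = 2416 + 3020 − 6876 = -1440. The loss equals the DWL triangle ½·36·80.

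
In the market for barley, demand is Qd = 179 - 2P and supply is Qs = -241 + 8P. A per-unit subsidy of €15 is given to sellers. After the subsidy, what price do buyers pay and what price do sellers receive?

Pre-subsidy: 179 - 2P = -241 + 8P gives P* = 42, Q* = 95.
With the subsidy, sellers receive Ps = Pb + 15 for each unit, where Pb is the price buyers pay.
Supply in terms of Pb becomes Qs = -241 + 8(Pb + 15) = -121 + 8Pb. Setting this equal to demand: 179 - 2Pb = -121 + 8Pb, so Pb = 30.
Sellers receive Ps = 30 + 15 = 45; Q' = 179 − 2·30 = 119.

Buyers pay €30; sellers receive €45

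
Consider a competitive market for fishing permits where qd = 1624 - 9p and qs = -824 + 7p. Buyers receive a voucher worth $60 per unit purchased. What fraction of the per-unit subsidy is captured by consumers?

Pre-subsidy: 1624 - 9p = -824 + 7p gives p* = 153, q* = 247.
With the rebate, buyers effectively pay pb = ps − 60, where ps is the price sellers receive.
Demand in terms of ps becomes qd = 1624 − 9(ps − 60) = 2164 - 9ps. Setting this equal to supply: 2164 - 9ps = -824 + 7ps, so ps = 186.75.
Buyers pay pb = 186.75 − 60 = 126.75; q' = -824 + 7·186.75 = 483.25.
Buyers' price falls by p* − pb = 153 − 126.75 = 26.25; sellers' price rises by ps − p* = 186.75 − 153 = 33.75.
So consumers capture 26.25/60 = 0.4375 of each unit of subsidy.

Consumer share = 0.4375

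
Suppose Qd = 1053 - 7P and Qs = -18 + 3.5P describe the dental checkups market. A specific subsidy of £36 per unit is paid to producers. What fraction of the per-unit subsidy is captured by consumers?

Consumer share = 1/3

Pre-subsidy: 1053 - 7P = -18 + 3.5P gives P* = 102, Q* = 339.
With the subsidy, sellers receive Ps = Pb + 36 for each unit, where Pb is the price buyers pay.
Supply in terms of Pb becomes Qs = -18 + 3.5(Pb + 36) = 108 + 3.5Pb. Setting this equal to demand: 1053 - 7Pb = 108 + 3.5Pb, so Pb = 90.
Sellers receive Ps = 90 + 36 = 126; Q' = 1053 − 7·90 = 423.
Buyers' price falls by P* − Pb = 102 − 90 = 12; sellers' price rises by Ps − P* = 126 − 102 = 24.
So consumers capture 12/36 = 1/3 of each unit of subsidy.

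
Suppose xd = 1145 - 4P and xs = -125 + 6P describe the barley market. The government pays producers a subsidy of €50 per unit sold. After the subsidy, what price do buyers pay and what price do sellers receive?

Buyers pay €97; sellers receive €147

Pre-subsidy: 1145 - 4P = -125 + 6P gives P* = 127, x* = 637.
With the subsidy, sellers receive Ps = Pb + 50 for each unit, where Pb is the price buyers pay.
Supply in terms of Pb becomes xs = -125 + 6(Pb + 50) = 175 + 6Pb. Setting this equal to demand: 1145 - 4Pb = 175 + 6Pb, so Pb = 97.
Sellers receive Ps = 97 + 50 = 147; x' = 1145 − 4·97 = 757.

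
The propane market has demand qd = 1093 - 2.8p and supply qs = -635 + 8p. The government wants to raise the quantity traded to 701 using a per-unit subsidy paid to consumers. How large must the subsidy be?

Required subsidy s = 27 per unit

At q = 701, invert demand for the buyer price: pb = (1093 − 701)/2.8 = 140; invert supply for the seller price: ps = (701 − (-635))/8 = 167.
The subsidy must fill the gap: s = ps − pb = 167 − 140 = 27.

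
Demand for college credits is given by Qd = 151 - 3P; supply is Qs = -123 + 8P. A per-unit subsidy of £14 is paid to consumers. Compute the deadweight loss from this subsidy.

Pre-subsidy: 151 - 3P = -123 + 8P gives P* = 274/11, Q* = 839/11.
With the rebate, buyers effectively pay Pb = Ps − 14, where Ps is the price sellers receive.
Demand in terms of Ps becomes Qd = 151 − 3(Ps − 14) = 193 - 3Ps. Setting this equal to supply: 193 - 3Ps = -123 + 8Ps, so Ps = 316/11.
Buyers pay Pb = 316/11 − 14 = 162/11; Q' = -123 + 8·(316/11) = 1175/11.
The subsidy expands output by 1175/11 − 839/11 = 336/11 past the efficient level; on those units the gap between marginal cost and willingness to pay runs from 0 up to 14.
DWL = ½ × 14 × 336/11 = 2352/11.

Deadweight loss = 2352/11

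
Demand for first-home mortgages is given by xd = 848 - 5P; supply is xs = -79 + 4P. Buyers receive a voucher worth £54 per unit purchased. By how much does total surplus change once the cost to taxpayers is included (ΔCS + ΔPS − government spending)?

Net change in total surplus = -£3240

Pre-subsidy: 848 - 5P = -79 + 4P gives P* = 103, x* = 333.
With the rebate, buyers effectively pay Pb = Ps − 54, where Ps is the price sellers receive.
Demand in terms of Ps becomes xd = 848 − 5(Ps − 54) = 1118 - 5Ps. Setting this equal to supply: 1118 - 5Ps = -79 + 4Ps, so Ps = 133.
Buyers pay Pb = 133 − 54 = 79; x' = -79 + 4·133 = 453.
ΔCS = ½(333 + 453)(103 − 79) = 9432; ΔPS = ½(333 + 453)(133 − 103) = 11790.
Government spending = 54 × 453 = 24462.
Net change = 9432 + 11790 − 24462 = -3240. The loss equals the DWL triangle ½·54·120.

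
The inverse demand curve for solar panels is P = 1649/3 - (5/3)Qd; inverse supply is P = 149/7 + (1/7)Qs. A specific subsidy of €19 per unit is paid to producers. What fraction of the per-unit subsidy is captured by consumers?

Pre-subsidy: 1649/3 - (5/3)Q = 149/7 + (1/7)Q gives Q* = 292 and P* = 63.
With the subsidy, sellers receive Ps = Pb + 19 for each unit, where Pb is the price buyers pay.
On the curves, Pb = 1649/3 - (5/3)Q and Ps = 149/7 + (1/7)Q; the wedge Ps − Pb = 19 gives 149/7 + (1/7)Q − (1649/3 - (5/3)Q) = 19, so Q' = 302.5.
Then Pb = 1649/3 − (5/3)·302.5 = 45.5 and Ps = 149/7 + (1/7)·302.5 = 64.5.
Buyers' price falls by P* − Pb = 63 − 45.5 = 17.5; sellers' price rises by Ps − P* = 64.5 − 63 = 1.5.
So consumers capture 17.5/19 = 35/38 of each unit of subsidy.

Consumer share = 35/38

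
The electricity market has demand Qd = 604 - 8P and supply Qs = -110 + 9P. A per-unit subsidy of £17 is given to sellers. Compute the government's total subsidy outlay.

Government cost = £5780

Pre-subsidy: 604 - 8P = -110 + 9P gives P* = 42, Q* = 268.
With the subsidy, sellers receive Ps = Pb + 17 for each unit, where Pb is the price buyers pay.
Supply in terms of Pb becomes Qs = -110 + 9(Pb + 17) = 43 + 9Pb. Setting this equal to demand: 604 - 8Pb = 43 + 9Pb, so Pb = 33.
Sellers receive Ps = 33 + 17 = 50; Q' = 604 − 8·33 = 340.
Government outlay = subsidy × quantity = 17 × 340 = 5780.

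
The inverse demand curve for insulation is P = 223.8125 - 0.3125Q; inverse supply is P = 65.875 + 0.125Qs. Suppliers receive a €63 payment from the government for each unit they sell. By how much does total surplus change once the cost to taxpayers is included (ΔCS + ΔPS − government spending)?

Net change in total surplus = -€4536

Pre-subsidy: 223.8125 - 0.3125Q = 65.875 + 0.125Q gives Q* = 361 and P* = 111.
With the subsidy, sellers receive Ps = Pb + 63 for each unit, where Pb is the price buyers pay.
On the curves, Pb = 223.8125 - 0.3125Q and Ps = 65.875 + 0.125Q; the wedge Ps − Pb = 63 gives 65.875 + 0.125Q − (223.8125 - 0.3125Q) = 63, so Q' = 505.
Then Pb = 223.8125 − 0.3125·505 = 66 and Ps = 65.875 + 0.125·505 = 129.
ΔCS = ½(361 + 505)(111 − 66) = 19485; ΔPS = ½(361 + 505)(129 − 111) = 7794.
Government spending = 63 × 505 = 31815.
Net change = 19485 + 7794 − 31815 = -4536. The loss equals the DWL triangle ½·63·144.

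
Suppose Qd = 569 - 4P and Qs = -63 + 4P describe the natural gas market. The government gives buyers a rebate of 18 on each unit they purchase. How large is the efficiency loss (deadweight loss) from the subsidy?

Deadweight loss = 324

Pre-subsidy: 569 - 4P = -63 + 4P gives P* = 79, Q* = 253.
With the rebate, buyers effectively pay Pb = Ps − 18, where Ps is the price sellers receive.
Demand in terms of Ps becomes Qd = 569 − 4(Ps − 18) = 641 - 4Ps. Setting this equal to supply: 641 - 4Ps = -63 + 4Ps, so Ps = 88.
Buyers pay Pb = 88 − 18 = 70; Q' = -63 + 4·88 = 289.
The subsidy expands output by 289 − 253 = 36 past the efficient level; on those units the gap between marginal cost and willingness to pay runs from 0 up to 18.
DWL = ½ × 18 × 36 = 324.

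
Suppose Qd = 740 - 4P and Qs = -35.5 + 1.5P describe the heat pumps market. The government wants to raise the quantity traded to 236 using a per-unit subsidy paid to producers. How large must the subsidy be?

At Q = 236, invert demand for the buyer price: Pb = (740 − 236)/4 = 126; invert supply for the seller price: Ps = (236 − (-35.5))/1.5 = 181.
The subsidy must fill the gap: s = Ps − Pb = 181 − 126 = 55.

Required subsidy s = 55 per unit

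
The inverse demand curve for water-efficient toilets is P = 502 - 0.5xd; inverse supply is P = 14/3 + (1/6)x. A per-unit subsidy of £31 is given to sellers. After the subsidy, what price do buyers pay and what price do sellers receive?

Buyers pay £105.75; sellers receive £136.75

Pre-subsidy: 502 - 0.5x = 14/3 + (1/6)x gives x* = 746 and P* = 129.
With the subsidy, sellers receive Ps = Pb + 31 for each unit, where Pb is the price buyers pay.
On the curves, Pb = 502 - 0.5x and Ps = 14/3 + (1/6)x; the wedge Ps − Pb = 31 gives 14/3 + (1/6)x − (502 - 0.5x) = 31, so x' = 792.5.
Then Pb = 502 − 0.5·792.5 = 105.75 and Ps = 14/3 + (1/6)·792.5 = 136.75.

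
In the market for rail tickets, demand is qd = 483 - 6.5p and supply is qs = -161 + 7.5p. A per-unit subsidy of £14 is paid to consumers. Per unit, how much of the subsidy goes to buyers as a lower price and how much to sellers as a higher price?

Buyers gain £7.5 per unit; sellers gain £6.5 per unit

Pre-subsidy: 483 - 6.5p = -161 + 7.5p gives p* = 46, q* = 184.
With the rebate, buyers effectively pay pb = ps − 14, where ps is the price sellers receive.
Demand in terms of ps becomes qd = 483 − 6.5(ps − 14) = 574 - 6.5ps. Setting this equal to supply: 574 - 6.5ps = -161 + 7.5ps, so ps = 52.5.
Buyers pay pb = 52.5 − 14 = 38.5; q' = -161 + 7.5·52.5 = 232.75.
Buyers' price falls by p* − pb = 46 − 38.5 = 7.5; sellers' price rises by ps − p* = 52.5 − 46 = 6.5.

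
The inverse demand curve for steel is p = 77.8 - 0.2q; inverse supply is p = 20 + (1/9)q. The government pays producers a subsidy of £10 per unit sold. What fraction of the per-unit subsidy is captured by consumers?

Pre-subsidy: 77.8 - 0.2q = 20 + (1/9)q gives q* = 2601/14 and p* = 569/14.
With the subsidy, sellers receive ps = pb + 10 for each unit, where pb is the price buyers pay.
On the curves, pb = 77.8 - 0.2q and ps = 20 + (1/9)q; the wedge ps − pb = 10 gives 20 + (1/9)q − (77.8 - 0.2q) = 10, so q' = 3051/14.
Then pb = 77.8 − 0.2·(3051/14) = 479/14 and ps = 20 + (1/9)·(3051/14) = 619/14.
Buyers' price falls by p* − pb = 569/14 − 479/14 = 45/7; sellers' price rises by ps − p* = 619/14 − 569/14 = 25/7.
So consumers capture (45/7)/10 = 9/14 of each unit of subsidy.

Consumer share = 9/14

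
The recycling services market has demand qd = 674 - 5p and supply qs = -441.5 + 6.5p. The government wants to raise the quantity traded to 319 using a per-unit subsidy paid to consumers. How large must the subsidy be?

At q = 319, invert demand for the buyer price: pb = (674 − 319)/5 = 71; invert supply for the seller price: ps = (319 − (-441.5))/6.5 = 117.
The subsidy must fill the gap: s = ps − pb = 117 − 71 = 46.

Required subsidy s = 46 per unit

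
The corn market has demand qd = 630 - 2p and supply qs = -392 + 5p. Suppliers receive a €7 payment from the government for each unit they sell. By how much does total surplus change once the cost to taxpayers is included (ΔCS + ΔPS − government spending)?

Net change in total surplus = -€35

Pre-subsidy: 630 - 2p = -392 + 5p gives p* = 146, q* = 338.
With the subsidy, sellers receive ps = pb + 7 for each unit, where pb is the price buyers pay.
Supply in terms of pb becomes qs = -392 + 5(pb + 7) = -357 + 5pb. Setting this equal to demand: 630 - 2pb = -357 + 5pb, so pb = 141.
Sellers receive ps = 141 + 7 = 148; q' = 630 − 2·141 = 348.
ΔCS = ½(338 + 348)(146 − 141) = 1715; ΔPS = ½(338 + 348)(148 − 146) = 686.
Government spending = 7 × 348 = 2436.
Net change = 1715 + 686 − 2436 = -35. The loss equals the DWL triangle ½·7·10.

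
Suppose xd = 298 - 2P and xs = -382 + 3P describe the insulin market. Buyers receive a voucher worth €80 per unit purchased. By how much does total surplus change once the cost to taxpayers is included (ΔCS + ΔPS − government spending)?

Net change in total surplus = -€3840

Pre-subsidy: 298 - 2P = -382 + 3P gives P* = 136, x* = 26.
With the rebate, buyers effectively pay Pb = Ps − 80, where Ps is the price sellers receive.
Demand in terms of Ps becomes xd = 298 − 2(Ps − 80) = 458 - 2Ps. Setting this equal to supply: 458 - 2Ps = -382 + 3Ps, so Ps = 168.
Buyers pay Pb = 168 − 80 = 88; x' = -382 + 3·168 = 122.
ΔCS = ½(26 + 122)(136 − 88) = 3552; ΔPS = ½(26 + 122)(168 − 136) = 2368.
Government spending = 80 × 122 = 9760.
Net change = 3552 + 2368 − 9760 = -3840. The loss equals the DWL triangle ½·80·96.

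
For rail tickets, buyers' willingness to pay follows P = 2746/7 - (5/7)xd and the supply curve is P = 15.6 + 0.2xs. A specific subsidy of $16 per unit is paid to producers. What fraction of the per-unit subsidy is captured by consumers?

Pre-subsidy: 2746/7 - (5/7)x = 15.6 + 0.2x gives x* = 412 and P* = 98.
With the subsidy, sellers receive Ps = Pb + 16 for each unit, where Pb is the price buyers pay.
On the curves, Pb = 2746/7 - (5/7)x and Ps = 15.6 + 0.2x; the wedge Ps − Pb = 16 gives 15.6 + 0.2x − (2746/7 - (5/7)x) = 16, so x' = 429.5.
Then Pb = 2746/7 − (5/7)·429.5 = 85.5 and Ps = 15.6 + 0.2·429.5 = 101.5.
Buyers' price falls by P* − Pb = 98 − 85.5 = 12.5; sellers' price rises by Ps − P* = 101.5 − 98 = 3.5.
So consumers capture 12.5/16 = 0.78125 of each unit of subsidy.

Consumer share = 0.78125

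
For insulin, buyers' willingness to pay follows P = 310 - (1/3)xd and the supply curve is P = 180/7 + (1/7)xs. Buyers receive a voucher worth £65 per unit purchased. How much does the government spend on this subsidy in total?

Government cost = £47677.5

Pre-subsidy: 310 - (1/3)x = 180/7 + (1/7)x gives x* = 597 and P* = 111.
With the rebate, buyers effectively pay Pb = Ps − 65, where Ps is the price sellers receive.
On the curves, Pb = 310 - (1/3)x and Ps = 180/7 + (1/7)x; the wedge Ps − Pb = 65 gives 180/7 + (1/7)x − (310 - (1/3)x) = 65, so x' = 733.5.
Then Pb = 310 − (1/3)·733.5 = 65.5 and Ps = 180/7 + (1/7)·733.5 = 130.5.
Government outlay = subsidy × quantity = 65 × 733.5 = 47677.5.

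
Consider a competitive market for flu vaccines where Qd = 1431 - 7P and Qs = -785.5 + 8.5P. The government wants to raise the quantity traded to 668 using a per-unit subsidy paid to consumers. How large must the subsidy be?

Required subsidy s = 62 per unit

At Q = 668, invert demand for the buyer price: Pb = (1431 − 668)/7 = 109; invert supply for the seller price: Ps = (668 − (-785.5))/8.5 = 171.
The subsidy must fill the gap: s = Ps − Pb = 171 − 109 = 62.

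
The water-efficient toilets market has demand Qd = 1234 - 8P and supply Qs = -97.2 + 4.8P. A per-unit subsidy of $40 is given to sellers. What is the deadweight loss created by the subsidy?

Deadweight loss = $2400

Pre-subsidy: 1234 - 8P = -97.2 + 4.8P gives P* = 104, Q* = 402.
With the subsidy, sellers receive Ps = Pb + 40 for each unit, where Pb is the price buyers pay.
Supply in terms of Pb becomes Qs = -97.2 + 4.8(Pb + 40) = 94.8 + 4.8Pb. Setting this equal to demand: 1234 - 8Pb = 94.8 + 4.8Pb, so Pb = 89.
Sellers receive Ps = 89 + 40 = 129; Q' = 1234 − 8·89 = 522.
The subsidy expands output by 522 − 402 = 120 past the efficient level; on those units the gap between marginal cost and willingness to pay runs from 0 up to 40.
DWL = ½ × 40 × 120 = 2400.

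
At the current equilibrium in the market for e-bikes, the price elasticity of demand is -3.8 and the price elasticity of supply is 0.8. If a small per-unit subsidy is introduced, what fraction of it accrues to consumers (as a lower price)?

Consumer share = 4/23

For a small subsidy around the equilibrium, the benefit split depends on the relative slopes, which at a point are proportional to the elasticities.
Buyer share = εs/(εs + |εd|) = 0.8/(0.8 + 3.8) = 4/23; seller share = |εd|/(εs + |εd|) = 19/23.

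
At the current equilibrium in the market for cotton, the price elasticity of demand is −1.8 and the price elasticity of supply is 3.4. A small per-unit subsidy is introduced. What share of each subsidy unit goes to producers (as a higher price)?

Producer share = 9/26

For a small subsidy around the equilibrium, the benefit split depends on the relative slopes, which at a point are proportional to the elasticities.
Buyer share = εs/(εs + |εd|) = 3.4/(3.4 + 1.8) = 17/26; seller share = |εd|/(εs + |εd|) = 9/26.
So producers capture 9/26 of the subsidy.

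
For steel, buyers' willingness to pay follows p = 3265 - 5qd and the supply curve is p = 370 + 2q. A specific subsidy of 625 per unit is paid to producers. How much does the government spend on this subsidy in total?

Pre-subsidy: 3265 - 5q = 370 + 2q gives q* = 2895/7 and p* = 8380/7.
With the subsidy, sellers receive ps = pb + 625 for each unit, where pb is the price buyers pay.
On the curves, pb = 3265 - 5q and ps = 370 + 2q; the wedge ps − pb = 625 gives 370 + 2q − (3265 - 5q) = 625, so q' = 3520/7.
Then pb = 3265 − 5·(3520/7) = 5255/7 and ps = 370 + 2·(3520/7) = 9630/7.
Government outlay = subsidy × quantity = 625 × 3520/7 = 2200000/7.

Government cost = 2200000/7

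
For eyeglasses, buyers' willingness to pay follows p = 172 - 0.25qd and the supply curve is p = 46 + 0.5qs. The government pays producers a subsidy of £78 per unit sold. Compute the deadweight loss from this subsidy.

Pre-subsidy: 172 - 0.25q = 46 + 0.5q gives q* = 168 and p* = 130.
With the subsidy, sellers receive ps = pb + 78 for each unit, where pb is the price buyers pay.
On the curves, pb = 172 - 0.25q and ps = 46 + 0.5q; the wedge ps − pb = 78 gives 46 + 0.5q − (172 - 0.25q) = 78, so q' = 272.
Then pb = 172 − 0.25·272 = 104 and ps = 46 + 0.5·272 = 182.
The subsidy expands output by 272 − 168 = 104 past the efficient level; on those units the gap between marginal cost and willingness to pay runs from 0 up to 78.
DWL = ½ × 78 × 104 = 4056.

Deadweight loss = £4056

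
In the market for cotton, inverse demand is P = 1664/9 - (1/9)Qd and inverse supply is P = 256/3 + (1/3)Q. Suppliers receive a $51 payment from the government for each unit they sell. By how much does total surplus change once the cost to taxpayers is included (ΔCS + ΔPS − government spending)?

Net change in total surplus = -$2926.125

Pre-subsidy: 1664/9 - (1/9)Q = 256/3 + (1/3)Q gives Q* = 224 and P* = 160.
With the subsidy, sellers receive Ps = Pb + 51 for each unit, where Pb is the price buyers pay.
On the curves, Pb = 1664/9 - (1/9)Q and Ps = 256/3 + (1/3)Q; the wedge Ps − Pb = 51 gives 256/3 + (1/3)Q − (1664/9 - (1/9)Q) = 51, so Q' = 338.75.
Then Pb = 1664/9 − (1/9)·338.75 = 147.25 and Ps = 256/3 + (1/3)·338.75 = 198.25.
ΔCS = ½(224 + 338.75)(160 − 147.25) = 3587.53125; ΔPS = ½(224 + 338.75)(198.25 − 160) = 10762.59375.
Government spending = 51 × 338.75 = 17276.25.
Net change = 3587.53125 + 10762.59375 − 17276.25 = -2926.125. The loss equals the DWL triangle ½·51·114.75.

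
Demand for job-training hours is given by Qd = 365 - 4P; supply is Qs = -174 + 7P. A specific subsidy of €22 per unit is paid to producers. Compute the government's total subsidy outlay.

Pre-subsidy: 365 - 4P = -174 + 7P gives P* = 49, Q* = 169.
With the subsidy, sellers receive Ps = Pb + 22 for each unit, where Pb is the price buyers pay.
Supply in terms of Pb becomes Qs = -174 + 7(Pb + 22) = -20 + 7Pb. Setting this equal to demand: 365 - 4Pb = -20 + 7Pb, so Pb = 35.
Sellers receive Ps = 35 + 22 = 57; Q' = 365 − 4·35 = 225.
Government outlay = subsidy × quantity = 22 × 225 = 4950.

Government cost = €4950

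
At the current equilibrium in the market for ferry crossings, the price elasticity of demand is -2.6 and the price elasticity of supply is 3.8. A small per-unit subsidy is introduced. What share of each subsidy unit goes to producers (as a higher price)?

Producer share = 0.40625

For a small subsidy around the equilibrium, the benefit split depends on the relative slopes, which at a point are proportional to the elasticities.
Buyer share = εs/(εs + |εd|) = 3.8/(3.8 + 2.6) = 0.59375; seller share = |εd|/(εs + |εd|) = 0.40625.
So producers capture 0.40625 of the subsidy.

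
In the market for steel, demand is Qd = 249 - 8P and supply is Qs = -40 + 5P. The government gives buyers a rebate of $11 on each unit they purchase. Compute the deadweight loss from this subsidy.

Pre-subsidy: 249 - 8P = -40 + 5P gives P* = 289/13, Q* = 925/13.
With the rebate, buyers effectively pay Pb = Ps − 11, where Ps is the price sellers receive.
Demand in terms of Ps becomes Qd = 249 − 8(Ps − 11) = 337 - 8Ps. Setting this equal to supply: 337 - 8Ps = -40 + 5Ps, so Ps = 29.
Buyers pay Pb = 29 − 11 = 18; Q' = -40 + 5·29 = 105.
The subsidy expands output by 105 − 925/13 = 440/13 past the efficient level; on those units the gap between marginal cost and willingness to pay runs from 0 up to 11.
DWL = ½ × 11 × 440/13 = 2420/13.

Deadweight loss = 2420/13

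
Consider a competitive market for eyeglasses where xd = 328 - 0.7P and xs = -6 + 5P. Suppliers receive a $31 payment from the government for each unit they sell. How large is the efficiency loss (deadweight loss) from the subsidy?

Pre-subsidy: 328 - 0.7P = -6 + 5P gives P* = 3340/57, x* = 16358/57.
With the subsidy, sellers receive Ps = Pb + 31 for each unit, where Pb is the price buyers pay.
Supply in terms of Pb becomes xs = -6 + 5(Pb + 31) = 149 + 5Pb. Setting this equal to demand: 328 - 0.7Pb = 149 + 5Pb, so Pb = 1790/57.
Sellers receive Ps = 1790/57 + 31 = 3557/57; x' = 328 − 0.7·(1790/57) = 17443/57.
The subsidy expands output by 17443/57 − 16358/57 = 1085/57 past the efficient level; on those units the gap between marginal cost and willingness to pay runs from 0 up to 31.
DWL = ½ × 31 × 1085/57 = 33635/114.

Deadweight loss = 33635/114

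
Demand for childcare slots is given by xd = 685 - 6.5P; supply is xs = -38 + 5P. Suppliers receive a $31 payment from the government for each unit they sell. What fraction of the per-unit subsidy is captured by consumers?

Consumer share = 10/23

Pre-subsidy: 685 - 6.5P = -38 + 5P gives P* = 1446/23, x* = 6356/23.
With the subsidy, sellers receive Ps = Pb + 31 for each unit, where Pb is the price buyers pay.
Supply in terms of Pb becomes xs = -38 + 5(Pb + 31) = 117 + 5Pb. Setting this equal to demand: 685 - 6.5Pb = 117 + 5Pb, so Pb = 1136/23.
Sellers receive Ps = 1136/23 + 31 = 1849/23; x' = 685 − 6.5·(1136/23) = 8371/23.
Buyers' price falls by P* − Pb = 1446/23 − 1136/23 = 310/23; sellers' price rises by Ps − P* = 1849/23 − 1446/23 = 403/23.
So consumers capture (310/23)/31 = 10/23 of each unit of subsidy.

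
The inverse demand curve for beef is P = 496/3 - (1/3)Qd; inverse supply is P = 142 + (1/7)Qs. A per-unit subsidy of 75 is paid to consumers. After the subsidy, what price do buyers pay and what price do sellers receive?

Pre-subsidy: 496/3 - (1/3)Q = 142 + (1/7)Q gives Q* = 49 and P* = 149.
With the rebate, buyers effectively pay Pb = Ps − 75, where Ps is the price sellers receive.
On the curves, Pb = 496/3 - (1/3)Q and Ps = 142 + (1/7)Q; the wedge Ps − Pb = 75 gives 142 + (1/7)Q − (496/3 - (1/3)Q) = 75, so Q' = 206.5.
Then Pb = 496/3 − (1/3)·206.5 = 96.5 and Ps = 142 + (1/7)·206.5 = 171.5.

Buyers pay 96.5; sellers receive 171.5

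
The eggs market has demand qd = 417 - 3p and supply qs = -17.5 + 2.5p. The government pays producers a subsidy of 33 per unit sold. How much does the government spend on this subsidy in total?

Pre-subsidy: 417 - 3p = -17.5 + 2.5p gives p* = 79, q* = 180.
With the subsidy, sellers receive ps = pb + 33 for each unit, where pb is the price buyers pay.
Supply in terms of pb becomes qs = -17.5 + 2.5(pb + 33) = 65 + 2.5pb. Setting this equal to demand: 417 - 3pb = 65 + 2.5pb, so pb = 64.
Sellers receive ps = 64 + 33 = 97; q' = 417 − 3·64 = 225.
Government outlay = subsidy × quantity = 33 × 225 = 7425.

Government cost = 7425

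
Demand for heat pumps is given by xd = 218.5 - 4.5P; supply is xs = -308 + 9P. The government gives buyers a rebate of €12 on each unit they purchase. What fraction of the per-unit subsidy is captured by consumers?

Pre-subsidy: 218.5 - 4.5P = -308 + 9P gives P* = 39, x* = 43.
With the rebate, buyers effectively pay Pb = Ps − 12, where Ps is the price sellers receive.
Demand in terms of Ps becomes xd = 218.5 − 4.5(Ps − 12) = 272.5 - 4.5Ps. Setting this equal to supply: 272.5 - 4.5Ps = -308 + 9Ps, so Ps = 43.
Buyers pay Pb = 43 − 12 = 31; x' = -308 + 9·43 = 79.
Buyers' price falls by P* − Pb = 39 − 31 = 8; sellers' price rises by Ps − P* = 43 − 39 = 4.
So consumers capture 8/12 = 2/3 of each unit of subsidy.

Consumer share = 2/3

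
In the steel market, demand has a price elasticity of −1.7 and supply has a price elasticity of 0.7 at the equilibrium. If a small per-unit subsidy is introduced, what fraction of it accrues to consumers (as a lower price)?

For a small subsidy around the equilibrium, the benefit split depends on the relative slopes, which at a point are proportional to the elasticities.
Buyer share = εs/(εs + |εd|) = 0.7/(0.7 + 1.7) = 7/24; seller share = |εd|/(εs + |εd|) = 17/24.

Consumer share = 7/24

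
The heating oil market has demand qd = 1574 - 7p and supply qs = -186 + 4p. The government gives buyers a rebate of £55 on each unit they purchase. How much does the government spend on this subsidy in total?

Government cost = £32670

Pre-subsidy: 1574 - 7p = -186 + 4p gives p* = 160, q* = 454.
With the rebate, buyers effectively pay pb = ps − 55, where ps is the price sellers receive.
Demand in terms of ps becomes qd = 1574 − 7(ps − 55) = 1959 - 7ps. Setting this equal to supply: 1959 - 7ps = -186 + 4ps, so ps = 195.
Buyers pay pb = 195 − 55 = 140; q' = -186 + 4·195 = 594.
Government outlay = subsidy × quantity = 55 × 594 = 32670.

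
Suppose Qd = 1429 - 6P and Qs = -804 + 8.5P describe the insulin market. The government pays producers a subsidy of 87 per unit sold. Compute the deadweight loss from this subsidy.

Pre-subsidy: 1429 - 6P = -804 + 8.5P gives P* = 154, Q* = 505.
With the subsidy, sellers receive Ps = Pb + 87 for each unit, where Pb is the price buyers pay.
Supply in terms of Pb becomes Qs = -804 + 8.5(Pb + 87) = -64.5 + 8.5Pb. Setting this equal to demand: 1429 - 6Pb = -64.5 + 8.5Pb, so Pb = 103.
Sellers receive Ps = 103 + 87 = 190; Q' = 1429 − 6·103 = 811.
The subsidy expands output by 811 − 505 = 306 past the efficient level; on those units the gap between marginal cost and willingness to pay runs from 0 up to 87.
DWL = ½ × 87 × 306 = 13311.

Deadweight loss = 13311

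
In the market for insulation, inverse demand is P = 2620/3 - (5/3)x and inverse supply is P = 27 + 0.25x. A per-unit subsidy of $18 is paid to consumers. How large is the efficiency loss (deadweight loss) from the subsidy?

Pre-subsidy: 2620/3 - (5/3)x = 27 + 0.25x gives x* = 10156/23 and P* = 3160/23.
With the rebate, buyers effectively pay Pb = Ps − 18, where Ps is the price sellers receive.
On the curves, Pb = 2620/3 - (5/3)x and Ps = 27 + 0.25x; the wedge Ps − Pb = 18 gives 27 + 0.25x − (2620/3 - (5/3)x) = 18, so x' = 10372/23.
Then Pb = 2620/3 − (5/3)·(10372/23) = 2800/23 and Ps = 27 + 0.25·(10372/23) = 3214/23.
The subsidy expands output by 10372/23 − 10156/23 = 216/23 past the efficient level; on those units the gap between marginal cost and willingness to pay runs from 0 up to 18.
DWL = ½ × 18 × 216/23 = 1944/23.

Deadweight loss = 1944/23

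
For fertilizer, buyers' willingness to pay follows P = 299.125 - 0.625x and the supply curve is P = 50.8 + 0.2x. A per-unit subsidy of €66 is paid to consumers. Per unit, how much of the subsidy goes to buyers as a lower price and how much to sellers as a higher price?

Buyers gain €50 per unit; sellers gain €16 per unit

Pre-subsidy: 299.125 - 0.625x = 50.8 + 0.2x gives x* = 301 and P* = 111.
With the rebate, buyers effectively pay Pb = Ps − 66, where Ps is the price sellers receive.
On the curves, Pb = 299.125 - 0.625x and Ps = 50.8 + 0.2x; the wedge Ps − Pb = 66 gives 50.8 + 0.2x − (299.125 - 0.625x) = 66, so x' = 381.
Then Pb = 299.125 − 0.625·381 = 61 and Ps = 50.8 + 0.2·381 = 127.
Buyers' price falls by P* − Pb = 111 − 61 = 50; sellers' price rises by Ps − P* = 127 − 111 = 16.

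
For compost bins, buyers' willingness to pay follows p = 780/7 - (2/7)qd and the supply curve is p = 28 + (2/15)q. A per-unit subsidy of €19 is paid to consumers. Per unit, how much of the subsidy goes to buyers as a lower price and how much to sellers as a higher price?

Pre-subsidy: 780/7 - (2/7)q = 28 + (2/15)q gives q* = 2190/11 and p* = 600/11.
With the rebate, buyers effectively pay pb = ps − 19, where ps is the price sellers receive.
On the curves, pb = 780/7 - (2/7)q and ps = 28 + (2/15)q; the wedge ps − pb = 19 gives 28 + (2/15)q − (780/7 - (2/7)q) = 19, so q' = 10755/44.
Then pb = 780/7 − (2/7)·(10755/44) = 915/22 and ps = 28 + (2/15)·(10755/44) = 1333/22.
Buyers' price falls by p* − pb = 600/11 − 915/22 = 285/22; sellers' price rises by ps − p* = 1333/22 − 600/11 = 133/22.

Buyers gain 285/22 per unit; sellers gain 133/22 per unit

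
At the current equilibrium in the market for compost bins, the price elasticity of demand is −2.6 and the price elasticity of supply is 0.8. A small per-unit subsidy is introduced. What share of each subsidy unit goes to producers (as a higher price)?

Producer share = 13/17

For a small subsidy around the equilibrium, the benefit split depends on the relative slopes, which at a point are proportional to the elasticities.
Buyer share = εs/(εs + |εd|) = 0.8/(0.8 + 2.6) = 4/17; seller share = |εd|/(εs + |εd|) = 13/17.
So producers capture 13/17 of the subsidy.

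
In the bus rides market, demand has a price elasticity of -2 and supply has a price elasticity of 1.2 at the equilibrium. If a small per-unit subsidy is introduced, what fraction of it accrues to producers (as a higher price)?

For a small subsidy around the equilibrium, the benefit split depends on the relative slopes, which at a point are proportional to the elasticities.
Buyer share = εs/(εs + |εd|) = 1.2/(1.2 + 2) = 0.375; seller share = |εd|/(εs + |εd|) = 0.625.
So producers capture 0.625 of the subsidy.

Producer share = 0.625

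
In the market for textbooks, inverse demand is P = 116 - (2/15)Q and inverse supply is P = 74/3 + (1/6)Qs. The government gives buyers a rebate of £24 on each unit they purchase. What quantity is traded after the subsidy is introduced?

Q' = 3460/9

Pre-subsidy: 116 - (2/15)Q = 74/3 + (1/6)Q gives Q* = 2740/9 and P* = 2036/27.
With the rebate, buyers effectively pay Pb = Ps − 24, where Ps is the price sellers receive.
On the curves, Pb = 116 - (2/15)Q and Ps = 74/3 + (1/6)Q; the wedge Ps − Pb = 24 gives 74/3 + (1/6)Q − (116 - (2/15)Q) = 24, so Q' = 3460/9.
Then Pb = 116 − (2/15)·(3460/9) = 1748/27 and Ps = 74/3 + (1/6)·(3460/9) = 2396/27.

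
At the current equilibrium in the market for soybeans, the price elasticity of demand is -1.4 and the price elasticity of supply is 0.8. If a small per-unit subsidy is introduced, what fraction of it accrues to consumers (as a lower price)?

Consumer share = 4/11

For a small subsidy around the equilibrium, the benefit split depends on the relative slopes, which at a point are proportional to the elasticities.
Buyer share = εs/(εs + |εd|) = 0.8/(0.8 + 1.4) = 4/11; seller share = |εd|/(εs + |εd|) = 7/11.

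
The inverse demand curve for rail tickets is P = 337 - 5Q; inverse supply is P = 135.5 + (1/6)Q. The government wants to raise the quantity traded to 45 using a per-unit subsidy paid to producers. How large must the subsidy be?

At Q = 45, from the demand curve buyers pay Pb = 337 − 5·45 = 112; from the supply curve sellers need Ps = 135.5 + (1/6)·45 = 143.
The subsidy must fill the gap: s = Ps − Pb = 143 − 112 = 31.

Required subsidy s = 31 per unit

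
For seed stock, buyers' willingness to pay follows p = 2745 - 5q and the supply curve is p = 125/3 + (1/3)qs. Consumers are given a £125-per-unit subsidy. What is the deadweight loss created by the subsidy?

Deadweight loss = £1464.84375

Pre-subsidy: 2745 - 5q = 125/3 + (1/3)q gives q* = 506.875 and p* = 210.625.
With the rebate, buyers effectively pay pb = ps − 125, where ps is the price sellers receive.
On the curves, pb = 2745 - 5q and ps = 125/3 + (1/3)q; the wedge ps − pb = 125 gives 125/3 + (1/3)q − (2745 - 5q) = 125, so q' = 530.3125.
Then pb = 2745 − 5·530.3125 = 93.4375 and ps = 125/3 + (1/3)·530.3125 = 218.4375.
The subsidy expands output by 530.3125 − 506.875 = 23.4375 past the efficient level; on those units the gap between marginal cost and willingness to pay runs from 0 up to 125.
DWL = ½ × 125 × 23.4375 = 1464.84375.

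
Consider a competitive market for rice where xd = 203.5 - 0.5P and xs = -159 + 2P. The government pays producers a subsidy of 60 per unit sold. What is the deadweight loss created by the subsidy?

Deadweight loss = 720

Pre-subsidy: 203.5 - 0.5P = -159 + 2P gives P* = 145, x* = 131.
With the subsidy, sellers receive Ps = Pb + 60 for each unit, where Pb is the price buyers pay.
Supply in terms of Pb becomes xs = -159 + 2(Pb + 60) = -39 + 2Pb. Setting this equal to demand: 203.5 - 0.5Pb = -39 + 2Pb, so Pb = 97.
Sellers receive Ps = 97 + 60 = 157; x' = 203.5 − 0.5·97 = 155.
The subsidy expands output by 155 − 131 = 24 past the efficient level; on those units the gap between marginal cost and willingness to pay runs from 0 up to 60.
DWL = ½ × 60 × 24 = 720.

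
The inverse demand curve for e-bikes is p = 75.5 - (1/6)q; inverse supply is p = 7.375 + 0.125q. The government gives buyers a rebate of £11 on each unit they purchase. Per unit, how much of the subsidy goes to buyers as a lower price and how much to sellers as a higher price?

Pre-subsidy: 75.5 - (1/6)q = 7.375 + 0.125q gives q* = 1635/7 and p* = 256/7.
With the rebate, buyers effectively pay pb = ps − 11, where ps is the price sellers receive.
On the curves, pb = 75.5 - (1/6)q and ps = 7.375 + 0.125q; the wedge ps − pb = 11 gives 7.375 + 0.125q − (75.5 - (1/6)q) = 11, so q' = 1899/7.
Then pb = 75.5 − (1/6)·(1899/7) = 212/7 and ps = 7.375 + 0.125·(1899/7) = 289/7.
Buyers' price falls by p* − pb = 256/7 − 212/7 = 44/7; sellers' price rises by ps − p* = 289/7 − 256/7 = 33/7.

Buyers gain 44/7 per unit; sellers gain 33/7 per unit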